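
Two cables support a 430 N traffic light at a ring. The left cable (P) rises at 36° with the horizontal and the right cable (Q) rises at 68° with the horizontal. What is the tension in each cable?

ΣF_x = 0: −T_P·cos36° + T_Q·cos68° = 0 → T_Q = 2.15964·T_P.
ΣF_y = 0: T_P·sin36° + T_Q·sin68° = 430.
Substitute: T_P·(0.587785 + 2.15964·0.927184) = 430 → T_P = 166.012 ≈ 166.0 N.
Then T_Q = 2.15964 × 166.012 = 358.5 N.

T_P = 166.0 N, T_Q = 358.5 N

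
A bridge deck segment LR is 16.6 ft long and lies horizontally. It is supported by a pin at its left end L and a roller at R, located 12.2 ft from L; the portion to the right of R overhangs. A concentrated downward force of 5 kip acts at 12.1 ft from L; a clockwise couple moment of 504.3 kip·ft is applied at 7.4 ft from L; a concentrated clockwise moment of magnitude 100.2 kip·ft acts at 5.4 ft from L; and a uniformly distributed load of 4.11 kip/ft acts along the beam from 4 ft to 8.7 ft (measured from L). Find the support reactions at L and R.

L_x = 0, L_y = -40.25 kip, R_y = 64.56 kip

Resultant of the distributed load: 4.11 × 4.7 = 19.317 kip at 6.35 ft from L.
Moments about L: R_y·12.2 − 5·12.1 − 504.3 − 100.2 − (4.11·4.7)·6.35 = 0 → R_y = 787.66295/12.2 = 64.5625 ≈ 64.56 kip.
ΣF_y = 0: L_y + 64.5625 − 5 − 4.11·4.7 = 0 → L_y = -40.25 kip.
ΣF_x = 0: no horizontal applied forces, so L_x = 0.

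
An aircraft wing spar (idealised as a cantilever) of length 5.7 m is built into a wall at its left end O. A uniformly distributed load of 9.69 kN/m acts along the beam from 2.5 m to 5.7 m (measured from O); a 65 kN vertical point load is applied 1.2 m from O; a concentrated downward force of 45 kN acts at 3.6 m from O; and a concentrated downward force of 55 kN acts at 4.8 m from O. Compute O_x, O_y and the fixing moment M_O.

Resultant of the distributed load: 9.69 × 3.2 = 31.008 kN at 4.1 m from O.
ΣF_x = 0: O_x = 0.
ΣF_y = 0: O_y − 9.69·3.2 − 65 − 45 − 55 = 0 → O_y = 196.0 kN.
ΣM about O: M_O − (9.69·3.2)·4.1 − 65·1.2 − 45·3.6 − 55·4.8 = 0 → M_O = 631.1 kN·m.

O_x = 0, O_y = 196.0 kN, M_O = 631.1 kN·m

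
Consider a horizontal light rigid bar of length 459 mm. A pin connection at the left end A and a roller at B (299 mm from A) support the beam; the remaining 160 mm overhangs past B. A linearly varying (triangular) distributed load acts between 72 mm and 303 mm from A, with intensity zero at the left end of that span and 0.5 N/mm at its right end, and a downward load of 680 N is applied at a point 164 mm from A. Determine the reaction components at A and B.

Resultant of the triangular load: ½ × 0.5 × 231 = 57.75 N, acting at 226 mm from A (one-third of the span from the peak).
Taking moments about A: B_y·299 − (½·0.5·231)·226 − 680·164 = 0 → B_y = 124571.5/299 = 416.627 ≈ 416.6 N.
ΣF_y = 0: A_y + 416.627 − ½·0.5·231 − 680 = 0 → A_y = 321.1 N.
ΣF_x = 0: no horizontal applied forces, so A_x = 0.

A_x = 0, A_y = 321.1 N, B_y = 416.6 N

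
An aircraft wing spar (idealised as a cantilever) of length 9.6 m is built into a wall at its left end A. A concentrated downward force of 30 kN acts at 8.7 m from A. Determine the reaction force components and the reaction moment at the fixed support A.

A_x = 0, A_y = 30.00 kN, M_A = 261.0 kN·m

ΣF_x = 0: A_x = 0.
ΣF_y = 0: A_y − 30 = 0 → A_y = 30.00 kN.
ΣM about A: M_A − 30·8.7 = 0 → M_A = 261.0 kN·m.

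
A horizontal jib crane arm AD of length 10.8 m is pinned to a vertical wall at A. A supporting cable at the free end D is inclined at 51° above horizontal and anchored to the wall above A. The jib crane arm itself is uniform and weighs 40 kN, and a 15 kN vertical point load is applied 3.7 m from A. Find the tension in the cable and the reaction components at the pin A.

T = 32.35 kN, A_x = 20.36 kN, A_y = 29.86 kN

ΣM about A: T·sin51°·10.8 − 40·5.4 − 15·3.7 = 0 → T = 271.5/(10.8·0.777146) = 32.3477 ≈ 32.35 kN.
ΣF_x = 0: A_x − T·cos51° = 0 → A_x = 32.3477 × 0.62932 = 20.36 kN.
ΣF_y = 0: A_y + T·sin51° − 40 − 15 = 0 → A_y = 55 − 32.3477 × 0.777146 = 29.86 kN.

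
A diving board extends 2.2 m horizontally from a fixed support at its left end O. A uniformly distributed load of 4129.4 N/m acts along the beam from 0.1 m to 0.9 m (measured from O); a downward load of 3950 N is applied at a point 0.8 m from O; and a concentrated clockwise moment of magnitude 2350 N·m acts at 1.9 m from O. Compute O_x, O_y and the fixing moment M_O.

O_x = 0, O_y = 7254 N, M_O = 7162 N·m

Resultant of the distributed load: 4129.4 × 0.8 = 3303.52 N at 0.5 m from O.
ΣF_x = 0: O_x = 0.
ΣF_y = 0: O_y − 4129.4·0.8 − 3950 = 0 → O_y = 7254 N.
ΣM about O: M_O − (4129.4·0.8)·0.5 − 3950·0.8 − 2350 = 0 → M_O = 7162 N·m.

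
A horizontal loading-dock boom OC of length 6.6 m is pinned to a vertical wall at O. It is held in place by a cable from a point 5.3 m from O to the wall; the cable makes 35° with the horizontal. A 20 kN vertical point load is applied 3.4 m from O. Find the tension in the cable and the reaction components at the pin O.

T = 22.37 kN, O_x = 18.32 kN, O_y = 7.170 kN

ΣM about O: T·sin35°·5.3 − 20·3.4 = 0 → T = 68/(5.3·0.573576) = 22.3688 ≈ 22.37 kN.
ΣF_x = 0: O_x − T·cos35° = 0 → O_x = 22.3688 × 0.819152 = 18.32 kN.
ΣF_y = 0: O_y + T·sin35° − 20 = 0 → O_y = 20 − 22.3688 × 0.573576 = 7.170 kN.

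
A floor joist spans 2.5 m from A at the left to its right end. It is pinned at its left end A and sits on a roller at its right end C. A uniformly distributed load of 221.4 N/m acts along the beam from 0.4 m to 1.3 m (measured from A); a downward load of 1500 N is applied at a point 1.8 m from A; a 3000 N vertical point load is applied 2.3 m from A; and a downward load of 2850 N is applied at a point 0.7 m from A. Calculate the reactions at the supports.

Resultant of the distributed load: 221.4 × 0.9 = 199.26 N at 0.85 m from A.
ΣM about A: C_y·2.5 − (221.4·0.9)·0.85 − 1500·1.8 − 3000·2.3 − 2850·0.7 = 0 → C_y = 11764.371/2.5 = 4705.75 ≈ 4706 N.
ΣF_y = 0: A_y + 4705.75 − 221.4·0.9 − 1500 − 3000 − 2850 = 0 → A_y = 2844 N.
ΣF_x = 0: no horizontal applied forces, so A_x = 0.

A_x = 0, A_y = 2844 N, C_y = 4706 N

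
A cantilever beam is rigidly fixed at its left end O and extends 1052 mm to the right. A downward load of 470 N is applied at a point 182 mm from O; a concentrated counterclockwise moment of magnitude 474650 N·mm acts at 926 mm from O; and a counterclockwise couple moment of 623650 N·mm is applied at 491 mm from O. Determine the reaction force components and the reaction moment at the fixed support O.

ΣF_x = 0: O_x = 0.
ΣF_y = 0: O_y − 470 = 0 → O_y = 470.0 N.
ΣM about O: M_O − 470·182 + 474650 + 623650 = 0 → M_O = -1013000 N·mm.

O_x = 0, O_y = 470.0 N, M_O = -1013000 N·mm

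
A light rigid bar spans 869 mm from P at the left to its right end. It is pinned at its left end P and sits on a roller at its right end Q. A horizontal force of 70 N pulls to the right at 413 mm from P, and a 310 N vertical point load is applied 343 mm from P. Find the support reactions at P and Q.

Moments about P: Q_y·869 − 310·343 = 0 → Q_y = 106330/869 = 122.359 ≈ 122.4 N.
ΣF_y = 0: P_y + 122.359 − 310 = 0 → P_y = 187.6 N.
ΣF_x = 0: P_x + 70 = 0 → P_x = -70.00 N.

P_x = -70.00 N, P_y = 187.6 N, Q_y = 122.4 N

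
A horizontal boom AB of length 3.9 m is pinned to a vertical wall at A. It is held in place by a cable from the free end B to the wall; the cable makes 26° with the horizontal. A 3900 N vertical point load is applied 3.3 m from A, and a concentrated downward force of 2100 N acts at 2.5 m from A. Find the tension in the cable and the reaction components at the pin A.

ΣM about A: T·sin26°·3.9 − 3900·3.3 − 2100·2.5 = 0 → T = 18120/(3.9·0.438371) = 10598.7 ≈ 10600 N.
ΣF_x = 0: A_x − T·cos26° = 0 → A_x = 10598.7 × 0.898794 = 9526 N.
ΣF_y = 0: A_y + T·sin26° − 3900 − 2100 = 0 → A_y = 6000 − 10598.7 × 0.438371 = 1354 N.

T = 10600 N, A_x = 9526 N, A_y = 1354 N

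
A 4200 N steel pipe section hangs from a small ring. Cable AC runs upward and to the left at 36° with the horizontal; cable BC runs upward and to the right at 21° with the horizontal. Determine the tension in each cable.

ΣF_x = 0: −T_AC·cos36° + T_BC·cos21° = 0 → T_BC = 0.866575·T_AC.
ΣF_y = 0: T_AC·sin36° + T_BC·sin21° = 4200.
Substitute: T_AC·(0.587785 + 0.866575·0.358368) = 4200 → T_AC = 4675.3 ≈ 4675 N.
Then T_BC = 0.866575 × 4675.3 = 4051 N.

T_AC = 4675 N, T_BC = 4051 N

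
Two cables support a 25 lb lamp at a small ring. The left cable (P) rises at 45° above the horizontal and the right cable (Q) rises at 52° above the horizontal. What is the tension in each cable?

ΣF_x = 0: −T_P·cos45° + T_Q·cos52° = 0 → T_Q = 1.14853·T_P.
ΣF_y = 0: T_P·sin45° + T_Q·sin52° = 25.
Substitute: T_P·(0.707107 + 1.14853·0.788011) = 25 → T_P = 15.5071 ≈ 15.51 lb.
Then T_Q = 1.14853 × 15.5071 = 17.81 lb.

T_P = 15.51 lb, T_Q = 17.81 lb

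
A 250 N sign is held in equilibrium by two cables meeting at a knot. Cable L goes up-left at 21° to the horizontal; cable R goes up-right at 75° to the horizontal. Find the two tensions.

T_L = 65.06 N, T_R = 234.7 N

ΣF_x = 0: −T_L·cos21° + T_R·cos75° = 0 → T_R = 3.60708·T_L.
ΣF_y = 0: T_L·sin21° + T_R·sin75° = 250.
Substitute: T_L·(0.358368 + 3.60708·0.965926) = 250 → T_L = 65.0611 ≈ 65.06 N.
Then T_R = 3.60708 × 65.0611 = 234.7 N.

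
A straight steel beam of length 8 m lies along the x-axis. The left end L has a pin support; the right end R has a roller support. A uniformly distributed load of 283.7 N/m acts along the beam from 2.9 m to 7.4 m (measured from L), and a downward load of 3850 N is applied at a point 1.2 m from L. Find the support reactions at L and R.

Resultant of the distributed load: 283.7 × 4.5 = 1276.65 N at 5.15 m from L.
Taking moments about L: R_y·8 − (283.7·4.5)·5.15 − 3850·1.2 = 0 → R_y = 11194.7475/8 = 1399.34 ≈ 1399 N.
ΣF_y = 0: L_y + 1399.34 − 283.7·4.5 − 3850 = 0 → L_y = 3727 N.
ΣF_x = 0: no horizontal applied forces, so L_x = 0.

L_x = 0, L_y = 3727 N, R_y = 1399 N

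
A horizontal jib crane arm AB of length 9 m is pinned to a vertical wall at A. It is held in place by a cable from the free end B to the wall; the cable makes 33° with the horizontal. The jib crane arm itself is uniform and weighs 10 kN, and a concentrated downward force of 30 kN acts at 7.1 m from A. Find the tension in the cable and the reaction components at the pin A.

T = 52.63 kN, A_x = 44.14 kN, A_y = 11.33 kN

ΣM about A: T·sin33°·9 − 10·4.5 − 30·7.1 = 0 → T = 258/(9·0.544639) = 52.6343 ≈ 52.63 kN.
ΣF_x = 0: A_x − T·cos33° = 0 → A_x = 52.6343 × 0.838671 = 44.14 kN.
ΣF_y = 0: A_y + T·sin33° − 10 − 30 = 0 → A_y = 40 − 52.6343 × 0.544639 = 11.33 kN.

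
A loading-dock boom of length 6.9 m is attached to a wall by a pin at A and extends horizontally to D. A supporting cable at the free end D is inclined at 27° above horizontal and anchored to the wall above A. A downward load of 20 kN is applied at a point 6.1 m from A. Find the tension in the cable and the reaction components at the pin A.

ΣM about A: T·sin27°·6.9 − 20·6.1 = 0 → T = 122/(6.9·0.45399) = 38.9461 ≈ 38.95 kN.
ΣF_x = 0: A_x − T·cos27° = 0 → A_x = 38.9461 × 0.891007 = 34.70 kN.
ΣF_y = 0: A_y + T·sin27° − 20 = 0 → A_y = 20 − 38.9461 × 0.45399 = 2.319 kN.

T = 38.95 kN, A_x = 34.70 kN, A_y = 2.319 kN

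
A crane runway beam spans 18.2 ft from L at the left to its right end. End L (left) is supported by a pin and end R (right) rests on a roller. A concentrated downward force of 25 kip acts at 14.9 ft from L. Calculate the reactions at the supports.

ΣM about L: R_y·18.2 − 25·14.9 = 0 → R_y = 372.5/18.2 = 20.467 ≈ 20.47 kip.
ΣF_y = 0: L_y + 20.467 − 25 = 0 → L_y = 4.533 kip.
ΣF_x = 0: no horizontal applied forces, so L_x = 0.

L_x = 0, L_y = 4.533 kip, R_y = 20.47 kip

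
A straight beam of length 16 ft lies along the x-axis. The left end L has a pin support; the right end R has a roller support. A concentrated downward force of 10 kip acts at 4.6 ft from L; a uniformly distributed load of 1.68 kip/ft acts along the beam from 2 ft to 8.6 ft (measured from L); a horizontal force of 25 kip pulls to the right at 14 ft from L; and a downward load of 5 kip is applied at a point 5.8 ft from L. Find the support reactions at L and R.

L_x = -25.00 kip, L_y = 17.73 kip, R_y = 8.360 kip

Resultant of the distributed load: 1.68 × 6.6 = 11.088 kip at 5.3 ft from L.
ΣM about L: R_y·16 − 10·4.6 − (1.68·6.6)·5.3 − 5·5.8 = 0 → R_y = 133.7664/16 = 8.3604 ≈ 8.360 kip.
ΣF_y = 0: L_y + 8.3604 − 10 − 1.68·6.6 − 5 = 0 → L_y = 17.73 kip.
ΣF_x = 0: L_x + 25 = 0 → L_x = -25.00 kip.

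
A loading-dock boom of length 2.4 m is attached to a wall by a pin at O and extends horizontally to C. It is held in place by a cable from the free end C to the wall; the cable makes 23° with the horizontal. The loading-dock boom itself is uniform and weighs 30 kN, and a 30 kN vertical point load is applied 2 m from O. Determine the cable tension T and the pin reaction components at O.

T = 102.4 kN, O_x = 94.23 kN, O_y = 20.00 kN

ΣM about O: T·sin23°·2.4 − 30·1.2 − 30·2 = 0 → T = 96/(2.4·0.390731) = 102.372 ≈ 102.4 kN.
ΣF_x = 0: O_x − T·cos23° = 0 → O_x = 102.372 × 0.920505 = 94.23 kN.
ΣF_y = 0: O_y + T·sin23° − 30 − 30 = 0 → O_y = 60 − 102.372 × 0.390731 = 20.00 kN.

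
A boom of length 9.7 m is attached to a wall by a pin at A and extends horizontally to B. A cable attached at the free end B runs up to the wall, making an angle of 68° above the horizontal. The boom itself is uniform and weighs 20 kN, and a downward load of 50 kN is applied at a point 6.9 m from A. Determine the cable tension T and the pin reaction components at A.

ΣM about A: T·sin68°·9.7 − 20·4.85 − 50·6.9 = 0 → T = 442/(9.7·0.927184) = 49.1456 ≈ 49.15 kN.
ΣF_x = 0: A_x − T·cos68° = 0 → A_x = 49.1456 × 0.374607 = 18.41 kN.
ΣF_y = 0: A_y + T·sin68° − 20 − 50 = 0 → A_y = 70 − 49.1456 × 0.927184 = 24.43 kN.

T = 49.15 kN, A_x = 18.41 kN, A_y = 24.43 kN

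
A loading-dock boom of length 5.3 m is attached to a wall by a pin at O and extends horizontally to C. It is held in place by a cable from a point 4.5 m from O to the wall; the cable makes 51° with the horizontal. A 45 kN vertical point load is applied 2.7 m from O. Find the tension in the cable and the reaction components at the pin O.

ΣM about O: T·sin51°·4.5 − 45·2.7 = 0 → T = 121.5/(4.5·0.777146) = 34.7425 ≈ 34.74 kN.
ΣF_x = 0: O_x − T·cos51° = 0 → O_x = 34.7425 × 0.62932 = 21.86 kN.
ΣF_y = 0: O_y + T·sin51° − 45 = 0 → O_y = 45 − 34.7425 × 0.777146 = 18.00 kN.

T = 34.74 kN, O_x = 21.86 kN, O_y = 18.00 kN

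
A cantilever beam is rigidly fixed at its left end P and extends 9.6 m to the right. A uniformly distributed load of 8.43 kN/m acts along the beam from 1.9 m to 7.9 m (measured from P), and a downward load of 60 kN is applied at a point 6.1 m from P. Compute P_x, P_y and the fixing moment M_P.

Resultant of the distributed load: 8.43 × 6 = 50.58 kN at 4.9 m from P.
ΣF_x = 0: P_x = 0.
ΣF_y = 0: P_y − 8.43·6 − 60 = 0 → P_y = 110.6 kN.
ΣM about P: M_P − (8.43·6)·4.9 − 60·6.1 = 0 → M_P = 613.8 kN·m.

P_x = 0, P_y = 110.6 kN, M_P = 613.8 kN·m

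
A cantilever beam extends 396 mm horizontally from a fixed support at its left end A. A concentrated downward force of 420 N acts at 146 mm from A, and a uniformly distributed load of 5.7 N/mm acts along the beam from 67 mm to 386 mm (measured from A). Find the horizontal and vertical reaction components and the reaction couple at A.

Resultant of the distributed load: 5.7 × 319 = 1818.3 N at 226.5 mm from A.
ΣF_x = 0: A_x = 0.
ΣF_y = 0: A_y − 420 − 5.7·319 = 0 → A_y = 2238 N.
ΣM about A: M_A − 420·146 − (5.7·319)·226.5 = 0 → M_A = 473200 N·mm.

A_x = 0, A_y = 2238 N, M_A = 473200 N·mm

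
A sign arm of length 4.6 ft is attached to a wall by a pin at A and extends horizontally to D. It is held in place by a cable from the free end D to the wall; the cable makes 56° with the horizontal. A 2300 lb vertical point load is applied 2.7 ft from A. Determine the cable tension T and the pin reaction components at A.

T = 1628 lb, A_x = 910.6 lb, A_y = 950.0 lb

ΣM about A: T·sin56°·4.6 − 2300·2.7 = 0 → T = 6210/(4.6·0.829038) = 1628.39 ≈ 1628 lb.
ΣF_x = 0: A_x − T·cos56° = 0 → A_x = 1628.39 × 0.559193 = 910.6 lb.
ΣF_y = 0: A_y + T·sin56° − 2300 = 0 → A_y = 2300 − 1628.39 × 0.829038 = 950.0 lb.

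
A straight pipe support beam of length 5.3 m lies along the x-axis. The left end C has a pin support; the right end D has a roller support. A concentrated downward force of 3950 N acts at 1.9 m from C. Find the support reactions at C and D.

C_x = 0, C_y = 2534 N, D_y = 1416 N

Taking moments about C: D_y·5.3 − 3950·1.9 = 0 → D_y = 7505/5.3 = 1416.04 ≈ 1416 N.
ΣF_y = 0: C_y + 1416.04 − 3950 = 0 → C_y = 2534 N.
ΣF_x = 0: no horizontal applied forces, so C_x = 0.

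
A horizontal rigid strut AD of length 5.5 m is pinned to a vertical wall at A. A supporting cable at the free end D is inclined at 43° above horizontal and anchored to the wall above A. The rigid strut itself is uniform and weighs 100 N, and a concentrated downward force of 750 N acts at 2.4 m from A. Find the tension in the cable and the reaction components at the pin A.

ΣM about A: T·sin43°·5.5 − 100·2.75 − 750·2.4 = 0 → T = 2075/(5.5·0.681998) = 553.187 ≈ 553.2 N.
ΣF_x = 0: A_x − T·cos43° = 0 → A_x = 553.187 × 0.731354 = 404.6 N.
ΣF_y = 0: A_y + T·sin43° − 100 − 750 = 0 → A_y = 850 − 553.187 × 0.681998 = 472.7 N.

T = 553.2 N, A_x = 404.6 N, A_y = 472.7 N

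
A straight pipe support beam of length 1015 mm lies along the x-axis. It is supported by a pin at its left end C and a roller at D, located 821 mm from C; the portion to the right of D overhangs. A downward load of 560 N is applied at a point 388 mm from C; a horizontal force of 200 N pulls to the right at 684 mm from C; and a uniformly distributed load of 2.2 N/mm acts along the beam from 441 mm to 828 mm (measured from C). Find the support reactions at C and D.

C_x = -200.0 N, C_y = 488.8 N, D_y = 922.6 N

Resultant of the distributed load: 2.2 × 387 = 851.4 N at 634.5 mm from C.
ΣM about C: D_y·821 − 560·388 − (2.2·387)·634.5 = 0 → D_y = 757493.3/821 = 922.647 ≈ 922.6 N.
ΣF_y = 0: C_y + 922.647 − 560 − 2.2·387 = 0 → C_y = 488.8 N.
ΣF_x = 0: C_x + 200 = 0 → C_x = -200.0 N.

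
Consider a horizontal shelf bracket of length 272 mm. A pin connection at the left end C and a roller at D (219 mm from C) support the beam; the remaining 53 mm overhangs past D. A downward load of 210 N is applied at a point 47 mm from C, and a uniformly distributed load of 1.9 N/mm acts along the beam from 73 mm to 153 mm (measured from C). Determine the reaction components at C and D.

Resultant of the distributed load: 1.9 × 80 = 152 N at 113 mm from C.
ΣM about C: D_y·219 − 210·47 − (1.9·80)·113 = 0 → D_y = 27046/219 = 123.498 ≈ 123.5 N.
ΣF_y = 0: C_y + 123.498 − 210 − 1.9·80 = 0 → C_y = 238.5 N.
ΣF_x = 0: no horizontal applied forces, so C_x = 0.

C_x = 0, C_y = 238.5 N, D_y = 123.5 N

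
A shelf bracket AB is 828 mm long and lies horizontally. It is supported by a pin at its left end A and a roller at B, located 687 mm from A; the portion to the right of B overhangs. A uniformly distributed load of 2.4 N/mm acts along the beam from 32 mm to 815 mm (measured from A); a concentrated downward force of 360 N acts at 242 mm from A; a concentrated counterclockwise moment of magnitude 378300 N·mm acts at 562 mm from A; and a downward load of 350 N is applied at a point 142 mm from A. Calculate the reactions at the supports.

A_x = 0, A_y = 1782 N, B_y = 806.9 N

Resultant of the distributed load: 2.4 × 783 = 1879.2 N at 423.5 mm from A.
Taking moments about A: B_y·687 − (2.4·783)·423.5 − 360·242 + 378300 − 350·142 = 0 → B_y = 554361.2/687 = 806.93 ≈ 806.9 N.
ΣF_y = 0: A_y + 806.93 − 2.4·783 − 360 − 350 = 0 → A_y = 1782 N.
ΣF_x = 0: no horizontal applied forces, so A_x = 0.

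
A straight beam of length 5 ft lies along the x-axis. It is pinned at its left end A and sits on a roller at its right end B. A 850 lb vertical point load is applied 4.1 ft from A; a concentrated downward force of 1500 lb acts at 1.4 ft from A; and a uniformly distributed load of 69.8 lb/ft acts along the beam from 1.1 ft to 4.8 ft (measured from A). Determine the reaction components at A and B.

A_x = 0, A_y = 1339 lb, B_y = 1269 lb

Resultant of the distributed load: 69.8 × 3.7 = 258.26 lb at 2.95 ft from A.
ΣM about A: B_y·5 − 850·4.1 − 1500·1.4 − (69.8·3.7)·2.95 = 0 → B_y = 6346.867/5 = 1269.37 ≈ 1269 lb.
ΣF_y = 0: A_y + 1269.37 − 850 − 1500 − 69.8·3.7 = 0 → A_y = 1339 lb.
ΣF_x = 0: no horizontal applied forces, so A_x = 0.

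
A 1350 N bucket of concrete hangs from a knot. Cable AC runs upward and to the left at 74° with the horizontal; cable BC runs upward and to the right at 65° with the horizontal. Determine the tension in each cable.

T_AC = 869.6 N, T_BC = 567.2 N

ΣF_x = 0: −T_AC·cos74° + T_BC·cos65° = 0 → T_BC = 0.652214·T_AC.
ΣF_y = 0: T_AC·sin74° + T_BC·sin65° = 1350.
Substitute: T_AC·(0.961262 + 0.652214·0.906308) = 1350 → T_AC = 869.639 ≈ 869.6 N.
Then T_BC = 0.652214 × 869.639 = 567.2 N.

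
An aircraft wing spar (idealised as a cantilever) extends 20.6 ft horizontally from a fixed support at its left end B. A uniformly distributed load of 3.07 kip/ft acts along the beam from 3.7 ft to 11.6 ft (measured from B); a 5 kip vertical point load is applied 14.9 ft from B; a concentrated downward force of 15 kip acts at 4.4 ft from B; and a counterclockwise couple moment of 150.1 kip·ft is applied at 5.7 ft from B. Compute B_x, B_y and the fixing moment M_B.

B_x = 0, B_y = 44.25 kip, M_B = 175.9 kip·ft

Resultant of the distributed load: 3.07 × 7.9 = 24.253 kip at 7.65 ft from B.
ΣF_x = 0: B_x = 0.
ΣF_y = 0: B_y − 3.07·7.9 − 5 − 15 = 0 → B_y = 44.25 kip.
ΣM about B: M_B − (3.07·7.9)·7.65 − 5·14.9 − 15·4.4 + 150.1 = 0 → M_B = 175.9 kip·ft.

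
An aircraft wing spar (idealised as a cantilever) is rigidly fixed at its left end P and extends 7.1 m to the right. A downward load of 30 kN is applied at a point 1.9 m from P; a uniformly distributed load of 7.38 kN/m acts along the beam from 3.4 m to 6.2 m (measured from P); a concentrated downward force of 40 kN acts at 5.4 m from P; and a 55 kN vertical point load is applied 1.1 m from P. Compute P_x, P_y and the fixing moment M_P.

Resultant of the distributed load: 7.38 × 2.8 = 20.664 kN at 4.8 m from P.
ΣF_x = 0: P_x = 0.
ΣF_y = 0: P_y − 30 − 7.38·2.8 − 40 − 55 = 0 → P_y = 145.7 kN.
ΣM about P: M_P − 30·1.9 − (7.38·2.8)·4.8 − 40·5.4 − 55·1.1 = 0 → M_P = 432.7 kN·m.

P_x = 0, P_y = 145.7 kN, M_P = 432.7 kN·m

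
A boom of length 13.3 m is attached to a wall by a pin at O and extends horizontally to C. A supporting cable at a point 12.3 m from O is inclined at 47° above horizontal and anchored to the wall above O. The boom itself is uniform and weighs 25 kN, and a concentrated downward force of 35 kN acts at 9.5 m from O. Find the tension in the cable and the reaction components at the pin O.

ΣM about O: T·sin47°·12.3 − 25·6.65 − 35·9.5 = 0 → T = 498.75/(12.3·0.731354) = 55.4434 ≈ 55.44 kN.
ΣF_x = 0: O_x − T·cos47° = 0 → O_x = 55.4434 × 0.681998 = 37.81 kN.
ΣF_y = 0: O_y + T·sin47° − 25 − 35 = 0 → O_y = 60 − 55.4434 × 0.731354 = 19.45 kN.

T = 55.44 kN, O_x = 37.81 kN, O_y = 19.45 kN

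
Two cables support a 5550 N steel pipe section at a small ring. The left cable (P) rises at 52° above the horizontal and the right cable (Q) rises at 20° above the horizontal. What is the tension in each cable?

T_P = 5484 N, T_Q = 3593 N

ΣF_x = 0: −T_P·cos52° + T_Q·cos20° = 0 → T_Q = 0.655173·T_P.
ΣF_y = 0: T_P·sin52° + T_Q·sin20° = 5550.
Substitute: T_P·(0.788011 + 0.655173·0.34202) = 5550 → T_P = 5483.68 ≈ 5484 N.
Then T_Q = 0.655173 × 5483.68 = 3593 N.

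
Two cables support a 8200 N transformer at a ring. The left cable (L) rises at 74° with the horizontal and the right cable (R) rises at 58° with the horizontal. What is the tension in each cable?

ΣF_x = 0: −T_L·cos74° + T_R·cos58° = 0 → T_R = 0.52015·T_L.
ΣF_y = 0: T_L·sin74° + T_R·sin58° = 8200.
Substitute: T_L·(0.961262 + 0.52015·0.848048) = 8200 → T_L = 5847.23 ≈ 5847 N.
Then T_R = 0.52015 × 5847.23 = 3041 N.

T_L = 5847 N, T_R = 3041 N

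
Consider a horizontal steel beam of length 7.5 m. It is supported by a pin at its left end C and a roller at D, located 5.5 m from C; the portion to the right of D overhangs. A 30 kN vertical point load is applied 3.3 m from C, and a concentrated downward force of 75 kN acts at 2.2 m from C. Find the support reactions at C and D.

C_x = 0, C_y = 57.00 kN, D_y = 48.00 kN

Taking moments about C: D_y·5.5 − 30·3.3 − 75·2.2 = 0 → D_y = 264/5.5 = 48.00 kN.
ΣF_y = 0: C_y + 48 − 30 − 75 = 0 → C_y = 57.00 kN.
ΣF_x = 0: no horizontal applied forces, so C_x = 0.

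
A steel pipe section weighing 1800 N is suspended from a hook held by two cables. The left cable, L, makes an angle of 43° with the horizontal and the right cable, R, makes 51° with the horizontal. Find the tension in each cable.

T_L = 1136 N, T_R = 1320 N

ΣF_x = 0: −T_L·cos43° + T_R·cos51° = 0 → T_R = 1.16213·T_L.
ΣF_y = 0: T_L·sin43° + T_R·sin51° = 1800.
Substitute: T_L·(0.681998 + 1.16213·0.777146) = 1800 → T_L = 1135.54 ≈ 1136 N.
Then T_R = 1.16213 × 1135.54 = 1320 N.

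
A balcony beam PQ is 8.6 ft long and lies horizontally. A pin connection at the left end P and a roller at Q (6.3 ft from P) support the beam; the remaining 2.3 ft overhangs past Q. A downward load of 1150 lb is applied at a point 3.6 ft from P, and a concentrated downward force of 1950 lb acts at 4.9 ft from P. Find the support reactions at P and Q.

P_x = 0, P_y = 926.2 lb, Q_y = 2174 lb

ΣM about P: Q_y·6.3 − 1150·3.6 − 1950·4.9 = 0 → Q_y = 13695/6.3 = 2173.81 ≈ 2174 lb.
ΣF_y = 0: P_y + 2173.81 − 1150 − 1950 = 0 → P_y = 926.2 lb.
ΣF_x = 0: no horizontal applied forces, so P_x = 0.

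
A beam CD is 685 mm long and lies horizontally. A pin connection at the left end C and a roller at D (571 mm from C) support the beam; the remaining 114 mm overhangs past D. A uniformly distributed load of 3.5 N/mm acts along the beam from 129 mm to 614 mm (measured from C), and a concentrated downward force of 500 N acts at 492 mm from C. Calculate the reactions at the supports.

Resultant of the distributed load: 3.5 × 485 = 1697.5 N at 371.5 mm from C.
Moments about C: D_y·571 − (3.5·485)·371.5 − 500·492 = 0 → D_y = 876621.25/571 = 1535.24 ≈ 1535 N.
ΣF_y = 0: C_y + 1535.24 − 3.5·485 − 500 = 0 → C_y = 662.3 N.
ΣF_x = 0: no horizontal applied forces, so C_x = 0.

C_x = 0, C_y = 662.3 N, D_y = 1535 N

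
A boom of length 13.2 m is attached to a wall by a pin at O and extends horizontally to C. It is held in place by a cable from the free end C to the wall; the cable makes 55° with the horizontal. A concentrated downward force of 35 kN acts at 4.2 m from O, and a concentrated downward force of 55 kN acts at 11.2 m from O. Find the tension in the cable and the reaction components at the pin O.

T = 70.56 kN, O_x = 40.47 kN, O_y = 32.20 kN

ΣM about O: T·sin55°·13.2 − 35·4.2 − 55·11.2 = 0 → T = 763/(13.2·0.819152) = 70.5645 ≈ 70.56 kN.
ΣF_x = 0: O_x − T·cos55° = 0 → O_x = 70.5645 × 0.573576 = 40.47 kN.
ΣF_y = 0: O_y + T·sin55° − 35 − 55 = 0 → O_y = 90 − 70.5645 × 0.819152 = 32.20 kN.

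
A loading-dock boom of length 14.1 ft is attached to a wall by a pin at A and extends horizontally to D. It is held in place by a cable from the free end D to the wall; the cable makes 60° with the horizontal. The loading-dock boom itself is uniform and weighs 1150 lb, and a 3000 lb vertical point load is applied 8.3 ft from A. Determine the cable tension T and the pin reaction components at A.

ΣM about A: T·sin60°·14.1 − 1150·7.05 − 3000·8.3 = 0 → T = 33007.5/(14.1·0.866025) = 2703.11 ≈ 2703 lb.
ΣF_x = 0: A_x − T·cos60° = 0 → A_x = 2703.11 × 0.5 = 1352 lb.
ΣF_y = 0: A_y + T·sin60° − 1150 − 3000 = 0 → A_y = 4150 − 2703.11 × 0.866025 = 1809 lb.

T = 2703 lb, A_x = 1352 lb, A_y = 1809 lb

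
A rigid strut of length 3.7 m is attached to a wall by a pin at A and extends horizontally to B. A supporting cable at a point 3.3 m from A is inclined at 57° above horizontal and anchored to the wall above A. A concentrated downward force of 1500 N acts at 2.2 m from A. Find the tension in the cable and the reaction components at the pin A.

T = 1192 N, A_x = 649.4 N, A_y = 500.0 N

ΣM about A: T·sin57°·3.3 − 1500·2.2 = 0 → T = 3300/(3.3·0.838671) = 1192.36 ≈ 1192 N.
ΣF_x = 0: A_x − T·cos57° = 0 → A_x = 1192.36 × 0.544639 = 649.4 N.
ΣF_y = 0: A_y + T·sin57° − 1500 = 0 → A_y = 1500 − 1192.36 × 0.838671 = 500.0 N.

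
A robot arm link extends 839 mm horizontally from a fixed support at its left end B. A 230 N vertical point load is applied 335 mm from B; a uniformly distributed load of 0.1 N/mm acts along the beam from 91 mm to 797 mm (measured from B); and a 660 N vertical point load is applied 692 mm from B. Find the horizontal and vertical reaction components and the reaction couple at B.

B_x = 0, B_y = 960.6 N, M_B = 565100 N·mm

Resultant of the distributed load: 0.1 × 706 = 70.6 N at 444 mm from B.
ΣF_x = 0: B_x = 0.
ΣF_y = 0: B_y − 230 − 0.1·706 − 660 = 0 → B_y = 960.6 N.
ΣM about B: M_B − 230·335 − (0.1·706)·444 − 660·692 = 0 → M_B = 565100 N·mm.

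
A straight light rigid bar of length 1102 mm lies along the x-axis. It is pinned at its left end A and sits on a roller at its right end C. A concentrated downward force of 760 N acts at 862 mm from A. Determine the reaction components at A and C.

A_x = 0, A_y = 165.5 N, C_y = 594.5 N

Moments about A: C_y·1102 − 760·862 = 0 → C_y = 655120/1102 = 594.483 ≈ 594.5 N.
ΣF_y = 0: A_y + 594.483 − 760 = 0 → A_y = 165.5 N.
ΣF_x = 0: no horizontal applied forces, so A_x = 0.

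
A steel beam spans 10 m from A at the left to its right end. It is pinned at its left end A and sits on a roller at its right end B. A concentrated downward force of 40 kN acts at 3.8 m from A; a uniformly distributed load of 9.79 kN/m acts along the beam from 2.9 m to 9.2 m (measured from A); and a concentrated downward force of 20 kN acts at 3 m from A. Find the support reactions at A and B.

A_x = 0, A_y = 63.16 kN, B_y = 58.51 kN

Resultant of the distributed load: 9.79 × 6.3 = 61.677 kN at 6.05 m from A.
ΣM about A: B_y·10 − 40·3.8 − (9.79·6.3)·6.05 − 20·3 = 0 → B_y = 585.14585/10 = 58.5146 ≈ 58.51 kN.
ΣF_y = 0: A_y + 58.5146 − 40 − 9.79·6.3 − 20 = 0 → A_y = 63.16 kN.
ΣF_x = 0: no horizontal applied forces, so A_x = 0.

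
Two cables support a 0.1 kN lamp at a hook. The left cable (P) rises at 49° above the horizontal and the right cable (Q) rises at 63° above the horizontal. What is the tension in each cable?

T_P = 0.04896 kN, T_Q = 0.07076 kN

ΣF_x = 0: −T_P·cos49° + T_Q·cos63° = 0 → T_Q = 1.44509·T_P.
ΣF_y = 0: T_P·sin49° + T_Q·sin63° = 0.1.
Substitute: T_P·(0.75471 + 1.44509·0.891007) = 0.1 → T_P = 0.0489645 ≈ 0.04896 kN.
Then T_Q = 1.44509 × 0.0489645 = 0.07076 kN.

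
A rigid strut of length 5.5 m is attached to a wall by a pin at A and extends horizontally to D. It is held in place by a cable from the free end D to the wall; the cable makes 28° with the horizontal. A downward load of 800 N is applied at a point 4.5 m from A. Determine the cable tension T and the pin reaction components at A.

ΣM about A: T·sin28°·5.5 − 800·4.5 = 0 → T = 3600/(5.5·0.469472) = 1394.22 ≈ 1394 N.
ΣF_x = 0: A_x − T·cos28° = 0 → A_x = 1394.22 × 0.882948 = 1231 N.
ΣF_y = 0: A_y + T·sin28° − 800 = 0 → A_y = 800 − 1394.22 × 0.469472 = 145.5 N.

T = 1394 N, A_x = 1231 N, A_y = 145.5 N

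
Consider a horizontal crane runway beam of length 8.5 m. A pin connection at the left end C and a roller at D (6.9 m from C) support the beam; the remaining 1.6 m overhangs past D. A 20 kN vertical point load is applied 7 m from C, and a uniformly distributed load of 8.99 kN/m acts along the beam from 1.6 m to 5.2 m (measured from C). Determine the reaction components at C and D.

C_x = 0, C_y = 16.13 kN, D_y = 36.24 kN

Resultant of the distributed load: 8.99 × 3.6 = 32.364 kN at 3.4 m from C.
Moments about C: D_y·6.9 − 20·7 − (8.99·3.6)·3.4 = 0 → D_y = 250.0376/6.9 = 36.2373 ≈ 36.24 kN.
ΣF_y = 0: C_y + 36.2373 − 20 − 8.99·3.6 = 0 → C_y = 16.13 kN.
ΣF_x = 0: no horizontal applied forces, so C_x = 0.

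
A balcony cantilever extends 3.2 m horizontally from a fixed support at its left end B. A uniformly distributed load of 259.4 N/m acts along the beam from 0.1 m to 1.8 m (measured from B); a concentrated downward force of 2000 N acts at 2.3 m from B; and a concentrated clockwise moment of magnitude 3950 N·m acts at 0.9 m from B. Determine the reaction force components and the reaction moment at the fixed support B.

B_x = 0, B_y = 2441 N, M_B = 8969 N·m

Resultant of the distributed load: 259.4 × 1.7 = 440.98 N at 0.95 m from B.
ΣF_x = 0: B_x = 0.
ΣF_y = 0: B_y − 259.4·1.7 − 2000 = 0 → B_y = 2441 N.
ΣM about B: M_B − (259.4·1.7)·0.95 − 2000·2.3 − 3950 = 0 → M_B = 8969 N·m.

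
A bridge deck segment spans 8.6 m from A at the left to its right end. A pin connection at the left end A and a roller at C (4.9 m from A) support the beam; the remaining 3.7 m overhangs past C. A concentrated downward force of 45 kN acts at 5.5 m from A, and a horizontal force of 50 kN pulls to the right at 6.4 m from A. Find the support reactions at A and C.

A_x = -50.00 kN, A_y = -5.510 kN, C_y = 50.51 kN

Moments about A: C_y·4.9 − 45·5.5 = 0 → C_y = 247.5/4.9 = 50.5102 ≈ 50.51 kN.
ΣF_y = 0: A_y + 50.5102 − 45 = 0 → A_y = -5.510 kN.
ΣF_x = 0: A_x + 50 = 0 → A_x = -50.00 kN.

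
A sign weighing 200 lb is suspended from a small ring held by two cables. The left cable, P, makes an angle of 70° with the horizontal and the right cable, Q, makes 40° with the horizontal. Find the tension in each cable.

ΣF_x = 0: −T_P·cos70° + T_Q·cos40° = 0 → T_Q = 0.446476·T_P.
ΣF_y = 0: T_P·sin70° + T_Q·sin40° = 200.
Substitute: T_P·(0.939693 + 0.446476·0.642788) = 200 → T_P = 163.041 ≈ 163.0 lb.
Then T_Q = 0.446476 × 163.041 = 72.79 lb.

T_P = 163.0 lb, T_Q = 72.79 lb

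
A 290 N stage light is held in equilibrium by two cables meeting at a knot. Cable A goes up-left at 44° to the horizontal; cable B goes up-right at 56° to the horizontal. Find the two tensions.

T_A = 164.7 N, T_B = 211.8 N

ΣF_x = 0: −T_A·cos44° + T_B·cos56° = 0 → T_B = 1.28639·T_A.
ΣF_y = 0: T_A·sin44° + T_B·sin56° = 290.
Substitute: T_A·(0.694658 + 1.28639·0.829038) = 290 → T_A = 164.668 ≈ 164.7 N.
Then T_B = 1.28639 × 164.668 = 211.8 N.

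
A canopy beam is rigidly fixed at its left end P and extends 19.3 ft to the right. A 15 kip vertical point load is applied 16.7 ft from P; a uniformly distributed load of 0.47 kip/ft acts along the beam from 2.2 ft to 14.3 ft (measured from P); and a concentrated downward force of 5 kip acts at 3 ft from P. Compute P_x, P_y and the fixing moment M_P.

Resultant of the distributed load: 0.47 × 12.1 = 5.687 kip at 8.25 ft from P.
ΣF_x = 0: P_x = 0.
ΣF_y = 0: P_y − 15 − 0.47·12.1 − 5 = 0 → P_y = 25.69 kip.
ΣM about P: M_P − 15·16.7 − (0.47·12.1)·8.25 − 5·3 = 0 → M_P = 312.4 kip·ft.

P_x = 0, P_y = 25.69 kip, M_P = 312.4 kip·ft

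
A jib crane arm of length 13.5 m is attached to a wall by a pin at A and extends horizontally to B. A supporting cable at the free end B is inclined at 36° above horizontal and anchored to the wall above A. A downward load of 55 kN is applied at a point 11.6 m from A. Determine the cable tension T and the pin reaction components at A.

ΣM about A: T·sin36°·13.5 − 55·11.6 = 0 → T = 638/(13.5·0.587785) = 80.4023 ≈ 80.40 kN.
ΣF_x = 0: A_x − T·cos36° = 0 → A_x = 80.4023 × 0.809017 = 65.05 kN.
ΣF_y = 0: A_y + T·sin36° − 55 = 0 → A_y = 55 − 80.4023 × 0.587785 = 7.741 kN.

T = 80.40 kN, A_x = 65.05 kN, A_y = 7.741 kN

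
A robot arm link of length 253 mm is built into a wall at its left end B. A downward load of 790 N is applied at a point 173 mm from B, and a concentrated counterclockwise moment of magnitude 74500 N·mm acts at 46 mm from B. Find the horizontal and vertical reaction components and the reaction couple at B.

ΣF_x = 0: B_x = 0.
ΣF_y = 0: B_y − 790 = 0 → B_y = 790.0 N.
ΣM about B: M_B − 790·173 + 74500 = 0 → M_B = 62170 N·mm.

B_x = 0, B_y = 790.0 N, M_B = 62170 N·mm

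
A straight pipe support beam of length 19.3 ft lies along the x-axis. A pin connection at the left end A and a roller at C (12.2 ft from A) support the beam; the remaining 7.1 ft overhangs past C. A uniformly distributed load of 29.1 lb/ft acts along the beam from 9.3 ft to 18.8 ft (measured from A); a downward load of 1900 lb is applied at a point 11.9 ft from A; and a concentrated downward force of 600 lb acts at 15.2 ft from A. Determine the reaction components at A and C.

A_x = 0, A_y = -142.7 lb, C_y = 2919 lb

Resultant of the distributed load: 29.1 × 9.5 = 276.45 lb at 14.05 ft from A.
Taking moments about A: C_y·12.2 − (29.1·9.5)·14.05 − 1900·11.9 − 600·15.2 = 0 → C_y = 35614.1225/12.2 = 2919.19 ≈ 2919 lb.
ΣF_y = 0: A_y + 2919.19 − 29.1·9.5 − 1900 − 600 = 0 → A_y = -142.7 lb.
ΣF_x = 0: no horizontal applied forces, so A_x = 0.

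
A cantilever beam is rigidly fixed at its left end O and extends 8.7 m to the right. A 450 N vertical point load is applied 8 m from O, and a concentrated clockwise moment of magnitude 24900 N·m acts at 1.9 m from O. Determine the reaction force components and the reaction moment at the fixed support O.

ΣF_x = 0: O_x = 0.
ΣF_y = 0: O_y − 450 = 0 → O_y = 450.0 N.
ΣM about O: M_O − 450·8 − 24900 = 0 → M_O = 28500 N·m.

O_x = 0, O_y = 450.0 N, M_O = 28500 N·m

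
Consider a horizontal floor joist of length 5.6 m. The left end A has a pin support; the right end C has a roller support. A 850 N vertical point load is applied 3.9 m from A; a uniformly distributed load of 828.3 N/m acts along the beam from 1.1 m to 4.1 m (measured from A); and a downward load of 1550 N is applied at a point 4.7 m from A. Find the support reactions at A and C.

A_x = 0, A_y = 1838 N, C_y = 3047 N

Resultant of the distributed load: 828.3 × 3 = 2484.9 N at 2.6 m from A.
ΣM about A: C_y·5.6 − 850·3.9 − (828.3·3)·2.6 − 1550·4.7 = 0 → C_y = 17060.74/5.6 = 3046.56 ≈ 3047 N.
ΣF_y = 0: A_y + 3046.56 − 850 − 828.3·3 − 1550 = 0 → A_y = 1838 N.
ΣF_x = 0: no horizontal applied forces, so A_x = 0.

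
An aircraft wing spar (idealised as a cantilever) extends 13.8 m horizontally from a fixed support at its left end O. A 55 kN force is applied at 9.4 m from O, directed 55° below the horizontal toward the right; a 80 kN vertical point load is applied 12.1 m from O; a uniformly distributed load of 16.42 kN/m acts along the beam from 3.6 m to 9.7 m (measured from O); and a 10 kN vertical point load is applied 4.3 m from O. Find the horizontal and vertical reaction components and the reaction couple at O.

Resultant of the distributed load: 16.42 × 6.1 = 100.162 kN at 6.65 m from O.
ΣF_x = 0: O_x + 55·cos55° = 0 → O_x = -31.55 kN.
ΣF_y = 0: O_y − 55·sin55° − 80 − 16.42·6.1 − 10 = 0 → O_y = 235.2 kN.
ΣM about O: M_O − 55·sin55°·9.4 − 80·12.1 − (16.42·6.1)·6.65 − 10·4.3 = 0 → M_O = 2101 kN·m.

O_x = -31.55 kN, O_y = 235.2 kN, M_O = 2101 kN·m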